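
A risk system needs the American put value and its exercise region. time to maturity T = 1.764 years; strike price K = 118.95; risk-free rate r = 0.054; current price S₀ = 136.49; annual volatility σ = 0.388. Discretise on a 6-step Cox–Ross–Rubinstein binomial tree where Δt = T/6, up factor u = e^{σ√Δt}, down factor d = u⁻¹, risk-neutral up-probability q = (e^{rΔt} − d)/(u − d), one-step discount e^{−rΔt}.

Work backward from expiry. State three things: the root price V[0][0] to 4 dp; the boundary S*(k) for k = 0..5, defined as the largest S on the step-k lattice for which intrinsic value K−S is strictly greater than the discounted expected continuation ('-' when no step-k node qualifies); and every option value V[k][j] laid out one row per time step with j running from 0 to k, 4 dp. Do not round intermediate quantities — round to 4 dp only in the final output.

price = 14.3619
boundary = - - - 72.6105 58.8346 72.6105
tree:
14.3619
21.9951 6.7415
32.5885 11.4874 1.9315
46.3395 19.0821 3.8131 0.0000
60.1154 30.5720 7.5277 0.0000 0.0000
71.2778 46.3395 14.8609 0.0000 0.0000 0.0000
80.3223 60.1154 29.3379 0.0000 0.0000 0.0000 0.0000

Δt=0.29400  u=1.23415  d=0.81028  q=0.48535  discount=0.98425
step 6 (expiry): payoffs max(K−S,0) = 80.3223 60.1154 29.3379 0.0000 0.0000 0.0000 0.0000
step 5: (k=5,j=0): S=47.6722, (K−S)⁺=71.2778, hold=69.4042 ⇒ V=71.2778 exercise | (k=5,j=1): S=72.6105, (K−S)⁺=46.3395, hold=44.4659 ⇒ V=46.3395 exercise | (k=5,j=2): S=110.5946, (K−S)⁺=8.3554, hold=14.8609 ⇒ V=14.8609 continue | (k=5,j=3): S=168.4488, (K−S)⁺=0.0000, hold=0.0000 ⇒ V=0.0000 continue | (k=5,j=4): S=256.5677, (K−S)⁺=0.0000, hold=0.0000 ⇒ V=0.0000 continue | (k=5,j=5): S=390.7835, (K−S)⁺=0.0000, hold=0.0000 ⇒ V=0.0000 continue  boundary S*=72.6105
step 4: (k=4,j=0): S=58.8346, (K−S)⁺=60.1154, hold=58.2419 ⇒ V=60.1154 exercise | (k=4,j=1): S=89.6121, (K−S)⁺=29.3379, hold=30.5720 ⇒ V=30.5720 continue | (k=4,j=2): S=136.4900, (K−S)⁺=0.0000, hold=7.5277 ⇒ V=7.5277 continue | (k=4,j=3): S=207.8907, (K−S)⁺=0.0000, hold=0.0000 ⇒ V=0.0000 continue | (k=4,j=4): S=316.6424, (K−S)⁺=0.0000, hold=0.0000 ⇒ V=0.0000 continue  boundary S*=58.8346
step 3: (k=3,j=0): S=72.6105, (K−S)⁺=46.3395, hold=45.0555 ⇒ V=46.3395 exercise | (k=3,j=1): S=110.5946, (K−S)⁺=8.3554, hold=19.0821 ⇒ V=19.0821 continue | (k=3,j=2): S=168.4488, (K−S)⁺=0.0000, hold=3.8131 ⇒ V=3.8131 continue | (k=3,j=3): S=256.5677, (K−S)⁺=0.0000, hold=0.0000 ⇒ V=0.0000 continue  boundary S*=72.6105
step 2: (k=2,j=0): S=89.6121, (K−S)⁺=29.3379, hold=32.5885 ⇒ V=32.5885 continue | (k=2,j=1): S=136.4900, (K−S)⁺=0.0000, hold=11.4874 ⇒ V=11.4874 continue | (k=2,j=2): S=207.8907, (K−S)⁺=0.0000, hold=1.9315 ⇒ V=1.9315 continue  boundary S*=-
step 1: (k=1,j=0): S=110.5946, (K−S)⁺=8.3554, hold=21.9951 ⇒ V=21.9951 continue | (k=1,j=1): S=168.4488, (K−S)⁺=0.0000, hold=6.7415 ⇒ V=6.7415 continue  boundary S*=-
step 0: (k=0,j=0): S=136.4900, (K−S)⁺=0.0000, hold=14.3619 ⇒ V=14.3619 continue  boundary S*=-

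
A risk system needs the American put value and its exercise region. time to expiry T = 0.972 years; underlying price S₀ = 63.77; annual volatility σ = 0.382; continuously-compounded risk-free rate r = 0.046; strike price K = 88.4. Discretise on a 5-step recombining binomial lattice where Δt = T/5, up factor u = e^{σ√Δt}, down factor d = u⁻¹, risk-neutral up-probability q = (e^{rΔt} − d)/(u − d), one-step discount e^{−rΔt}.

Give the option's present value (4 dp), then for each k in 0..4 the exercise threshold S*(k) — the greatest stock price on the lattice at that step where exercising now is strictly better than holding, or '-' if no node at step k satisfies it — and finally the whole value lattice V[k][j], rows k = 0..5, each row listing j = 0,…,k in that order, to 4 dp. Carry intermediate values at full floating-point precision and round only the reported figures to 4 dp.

price = 26.0450
boundary = - 53.8852 45.5326 53.8852 63.7700
tree:
26.0450
34.5148 17.5173
42.8674 25.1990 9.6700
49.9253 34.5148 15.7556 3.3752
55.8891 42.8674 24.6300 6.6066 0.0000
60.9285 49.9253 34.5148 12.9319 0.0000 0.0000

params: Δt=0.19440 u=1.18344 d=0.84499 q=0.48453 e^(-rΔt)=0.99110
t_5 payoffs: 60.9285 49.9253 34.5148 12.9319 0.0000 0.0000
t_4: node(4,0) S=32.5109 payoff=55.8891 vs cont=55.1021 → 55.8891 [stop]  node(4,1) S=45.5326 payoff=42.8674 vs cont=42.0804 → 42.8674 [stop]  node(4,2) S=63.7700 payoff=24.6300 vs cont=23.8430 → 24.6300 [stop]  node(4,3) S=89.3121 payoff=0.0000 vs cont=6.6066 → 6.6066 [wait]  node(4,4) S=125.0846 payoff=0.0000 vs cont=0.0000 → 0.0000 [wait]  ⇒ S*(4)=63.7700
t_3: node(3,0) S=38.4747 payoff=49.9253 vs cont=49.1383 → 49.9253 [stop]  node(3,1) S=53.8852 payoff=34.5148 vs cont=33.7278 → 34.5148 [stop]  node(3,2) S=75.4681 payoff=12.9319 vs cont=15.7556 → 15.7556 [wait]  node(3,3) S=105.6956 payoff=0.0000 vs cont=3.3752 → 3.3752 [wait]  ⇒ S*(3)=53.8852
t_2: node(2,0) S=45.5326 payoff=42.8674 vs cont=42.0804 → 42.8674 [stop]  node(2,1) S=63.7700 payoff=24.6300 vs cont=25.1990 → 25.1990 [wait]  node(2,2) S=89.3121 payoff=0.0000 vs cont=9.6700 → 9.6700 [wait]  ⇒ S*(2)=45.5326
t_1: node(1,0) S=53.8852 payoff=34.5148 vs cont=34.0010 → 34.5148 [stop]  node(1,1) S=75.4681 payoff=12.9319 vs cont=17.5173 → 17.5173 [wait]  ⇒ S*(1)=53.8852
t_0: node(0,0) S=63.7700 payoff=24.6300 vs cont=26.0450 → 26.0450 [wait]  ⇒ S*(0)=-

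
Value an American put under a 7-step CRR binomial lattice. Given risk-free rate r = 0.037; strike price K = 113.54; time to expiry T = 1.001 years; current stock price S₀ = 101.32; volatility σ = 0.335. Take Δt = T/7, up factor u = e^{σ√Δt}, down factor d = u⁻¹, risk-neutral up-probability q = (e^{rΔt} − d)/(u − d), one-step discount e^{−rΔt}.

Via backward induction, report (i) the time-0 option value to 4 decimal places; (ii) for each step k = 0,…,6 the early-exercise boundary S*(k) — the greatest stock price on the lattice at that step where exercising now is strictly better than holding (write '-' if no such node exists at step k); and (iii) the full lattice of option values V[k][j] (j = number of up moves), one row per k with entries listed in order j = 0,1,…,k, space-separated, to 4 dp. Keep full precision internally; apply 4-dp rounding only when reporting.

price = 18.9094
boundary = - - 78.6432 69.2858 78.6432 89.2644 78.6432
tree:
18.9094
26.1820 11.5224
34.8968 17.3682 5.5447
44.2542 25.2157 9.3644 1.6173
52.4982 34.8968 15.3827 3.1834 0.0000
59.7613 44.2542 24.2756 6.2659 0.0000 0.0000
66.1602 52.4982 34.8968 12.3332 0.0000 0.0000 0.0000
71.7977 59.7613 44.2542 24.2756 0.0000 0.0000 0.0000 0.0000

Δt=0.14300, u=1.13506, d=0.88101, q=0.48925, disc=e^(-rΔt)=0.99472
k=7 terminal: V=max(K-S,0) → 71.7977 59.7613 44.2542 24.2756 0.0000 0.0000 0.0000 0.0000
k=6: j=0 S=47.3798 intr=66.1602 cont=65.5611 V=66.1602[EX]; j=1 S=61.0418 intr=52.4982 cont=51.8991 V=52.4982[EX]; j=2 S=78.6432 intr=34.8968 cont=34.2977 V=34.8968[EX]; j=3 S=101.3200 intr=12.2200 cont=12.3332 V=12.3332[hold]; j=4 S=130.5357 intr=0.0000 cont=0.0000 V=0.0000[hold]; j=5 S=168.1757 intr=0.0000 cont=0.0000 V=0.0000[hold]; j=6 S=216.6693 intr=0.0000 cont=0.0000 V=0.0000[hold]  S*(6)=78.6432
k=5: j=0 S=53.7787 intr=59.7613 cont=59.1622 V=59.7613[EX]; j=1 S=69.2858 intr=44.2542 cont=43.6551 V=44.2542[EX]; j=2 S=89.2644 intr=24.2756 cont=23.7316 V=24.2756[EX]; j=3 S=115.0038 intr=0.0000 cont=6.2659 V=6.2659[hold]; j=4 S=148.1652 intr=0.0000 cont=0.0000 V=0.0000[hold]; j=5 S=190.8887 intr=0.0000 cont=0.0000 V=0.0000[hold]  S*(5)=89.2644
k=4: j=0 S=61.0418 intr=52.4982 cont=51.8991 V=52.4982[EX]; j=1 S=78.6432 intr=34.8968 cont=34.2977 V=34.8968[EX]; j=2 S=101.3200 intr=12.2200 cont=15.3827 V=15.3827[hold]; j=3 S=130.5357 intr=0.0000 cont=3.1834 V=3.1834[hold]; j=4 S=168.1757 intr=0.0000 cont=0.0000 V=0.0000[hold]  S*(4)=78.6432
k=3: j=0 S=69.2858 intr=44.2542 cont=43.6551 V=44.2542[EX]; j=1 S=89.2644 intr=24.2756 cont=25.2157 V=25.2157[hold]; j=2 S=115.0038 intr=0.0000 cont=9.3644 V=9.3644[hold]; j=3 S=148.1652 intr=0.0000 cont=1.6173 V=1.6173[hold]  S*(3)=69.2858
k=2: j=0 S=78.6432 intr=34.8968 cont=34.7551 V=34.8968[EX]; j=1 S=101.3200 intr=12.2200 cont=17.3682 V=17.3682[hold]; j=2 S=130.5357 intr=0.0000 cont=5.5447 V=5.5447[hold]  S*(2)=78.6432
k=1: j=0 S=89.2644 intr=24.2756 cont=26.1820 V=26.1820[hold]; j=1 S=115.0038 intr=0.0000 cont=11.5224 V=11.5224[hold]  S*(1)=-
k=0: j=0 S=101.3200 intr=12.2200 cont=18.9094 V=18.9094[hold]  S*(0)=-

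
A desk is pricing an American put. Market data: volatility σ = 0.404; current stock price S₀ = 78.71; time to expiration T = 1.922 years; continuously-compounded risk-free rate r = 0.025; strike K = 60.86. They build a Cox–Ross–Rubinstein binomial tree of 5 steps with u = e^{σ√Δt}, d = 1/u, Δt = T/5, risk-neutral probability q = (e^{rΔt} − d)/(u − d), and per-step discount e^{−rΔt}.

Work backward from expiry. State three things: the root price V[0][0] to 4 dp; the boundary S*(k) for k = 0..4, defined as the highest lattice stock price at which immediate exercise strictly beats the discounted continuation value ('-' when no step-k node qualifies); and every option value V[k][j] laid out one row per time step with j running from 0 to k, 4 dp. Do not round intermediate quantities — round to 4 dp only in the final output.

price = 6.4793
boundary = - - - 37.1265 47.6942
tree:
6.4793
10.3185 2.0505
15.9739 3.8111 0.0000
23.7335 7.0835 0.0000 0.0000
31.9598 13.1658 0.0000 0.0000 0.0000
38.3633 23.7335 0.0000 0.0000 0.0000 0.0000

Δt=0.38440, u=1.28464, d=0.77843, q=0.45678, disc=e^(-rΔt)=0.99044
k=5 terminal: V=max(K-S,0) → 38.3633 23.7335 0.0000 0.0000 0.0000 0.0000
k=4: j=0 S=28.9002 intr=31.9598 cont=31.3777 V=31.9598[EX]; j=1 S=47.6942 intr=13.1658 cont=12.7692 V=13.1658[EX]; j=2 S=78.7100 intr=0.0000 cont=0.0000 V=0.0000[hold]; j=3 S=129.8955 intr=0.0000 cont=0.0000 V=0.0000[hold]; j=4 S=214.3672 intr=0.0000 cont=0.0000 V=0.0000[hold]  S*(4)=47.6942
k=3: j=0 S=37.1265 intr=23.7335 cont=23.1515 V=23.7335[EX]; j=1 S=61.2700 intr=0.0000 cont=7.0835 V=7.0835[hold]; j=2 S=101.1142 intr=0.0000 cont=0.0000 V=0.0000[hold]; j=3 S=166.8692 intr=0.0000 cont=0.0000 V=0.0000[hold]  S*(3)=37.1265
k=2: j=0 S=47.6942 intr=13.1658 cont=15.9739 V=15.9739[hold]; j=1 S=78.7100 intr=0.0000 cont=3.8111 V=3.8111[hold]; j=2 S=129.8955 intr=0.0000 cont=0.0000 V=0.0000[hold]  S*(2)=-
k=1: j=0 S=61.2700 intr=0.0000 cont=10.3185 V=10.3185[hold]; j=1 S=101.1142 intr=0.0000 cont=2.0505 V=2.0505[hold]  S*(1)=-
k=0: j=0 S=78.7100 intr=0.0000 cont=6.4793 V=6.4793[hold]  S*(0)=-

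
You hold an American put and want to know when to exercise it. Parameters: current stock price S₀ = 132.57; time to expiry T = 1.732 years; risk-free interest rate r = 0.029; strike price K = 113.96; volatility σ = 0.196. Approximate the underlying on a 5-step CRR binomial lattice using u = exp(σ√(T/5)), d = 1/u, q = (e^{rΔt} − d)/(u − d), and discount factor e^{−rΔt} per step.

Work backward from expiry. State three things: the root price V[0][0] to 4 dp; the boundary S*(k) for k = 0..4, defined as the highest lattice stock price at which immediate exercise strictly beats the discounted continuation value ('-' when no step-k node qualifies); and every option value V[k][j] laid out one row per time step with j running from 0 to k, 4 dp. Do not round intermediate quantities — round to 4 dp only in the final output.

Δt=0.34640  u=1.12227  d=0.89105  q=0.51486  discount=0.99000
step 5 (expiry): payoffs max(K−S,0) = 39.4954 20.1718 0.0000 0.0000 0.0000 0.0000
step 4: (k=4,j=0): S=83.5698, (K−S)⁺=30.3902, hold=29.2512 ⇒ V=30.3902 exercise | (k=4,j=1): S=105.2561, (K−S)⁺=8.7039, hold=9.6884 ⇒ V=9.6884 continue | (k=4,j=2): S=132.5700, (K−S)⁺=0.0000, hold=0.0000 ⇒ V=0.0000 continue | (k=4,j=3): S=166.9719, (K−S)⁺=0.0000, hold=0.0000 ⇒ V=0.0000 continue | (k=4,j=4): S=210.3010, (K−S)⁺=0.0000, hold=0.0000 ⇒ V=0.0000 continue  boundary S*=83.5698
step 3: (k=3,j=0): S=93.7882, (K−S)⁺=20.1718, hold=19.5345 ⇒ V=20.1718 exercise | (k=3,j=1): S=118.1262, (K−S)⁺=0.0000, hold=4.6533 ⇒ V=4.6533 continue | (k=3,j=2): S=148.7799, (K−S)⁺=0.0000, hold=0.0000 ⇒ V=0.0000 continue | (k=3,j=3): S=187.3882, (K−S)⁺=0.0000, hold=0.0000 ⇒ V=0.0000 continue  boundary S*=93.7882
step 2: (k=2,j=0): S=105.2561, (K−S)⁺=8.7039, hold=12.0602 ⇒ V=12.0602 continue | (k=2,j=1): S=132.5700, (K−S)⁺=0.0000, hold=2.2349 ⇒ V=2.2349 continue | (k=2,j=2): S=166.9719, (K−S)⁺=0.0000, hold=0.0000 ⇒ V=0.0000 continue  boundary S*=-
step 1: (k=1,j=0): S=118.1262, (K−S)⁺=0.0000, hold=6.9316 ⇒ V=6.9316 continue | (k=1,j=1): S=148.7799, (K−S)⁺=0.0000, hold=1.0734 ⇒ V=1.0734 continue  boundary S*=-
step 0: (k=0,j=0): S=132.5700, (K−S)⁺=0.0000, hold=3.8764 ⇒ V=3.8764 continue  boundary S*=-

price = 3.8764
boundary = - - - 93.7882 83.5698
tree:
3.8764
6.9316 1.0734
12.0602 2.2349 0.0000
20.1718 4.6533 0.0000 0.0000
30.3902 9.6884 0.0000 0.0000 0.0000
39.4954 20.1718 0.0000 0.0000 0.0000 0.0000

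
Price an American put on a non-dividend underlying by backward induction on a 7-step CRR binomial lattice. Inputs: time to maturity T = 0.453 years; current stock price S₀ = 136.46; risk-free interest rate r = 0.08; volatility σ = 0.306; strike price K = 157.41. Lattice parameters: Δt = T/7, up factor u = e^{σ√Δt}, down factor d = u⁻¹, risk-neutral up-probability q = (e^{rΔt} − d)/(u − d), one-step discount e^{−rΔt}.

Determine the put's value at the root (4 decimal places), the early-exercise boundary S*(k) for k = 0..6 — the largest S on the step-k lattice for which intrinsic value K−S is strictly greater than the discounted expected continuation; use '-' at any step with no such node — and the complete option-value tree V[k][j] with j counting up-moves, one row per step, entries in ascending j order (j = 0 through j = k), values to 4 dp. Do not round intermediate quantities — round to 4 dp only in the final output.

price = 22.9161
boundary = - 126.2404 116.7862 126.2404 116.7862 126.2404 136.4600
tree:
22.9161
31.1696 15.3392
40.6238 22.2911 8.9171
49.3700 31.1696 14.1167 4.0880
57.4612 40.6238 21.5059 7.2685 1.1203
64.9464 49.3700 31.1696 12.5805 2.3164 0.0000
71.8711 57.4612 40.6238 20.9500 4.7895 0.0000 0.0000
78.2771 64.9464 49.3700 31.1696 9.9031 0.0000 0.0000 0.0000

Δt=0.06471, u=1.08095, d=0.92511, q=0.51386, disc=e^(-rΔt)=0.99484
k=7 terminal: V=max(K-S,0) → 78.2771 64.9464 49.3700 31.1696 9.9031 0.0000 0.0000 0.0000
k=6: j=0 S=85.5389 intr=71.8711 cont=71.0583 V=71.8711[EX]; j=1 S=99.9488 intr=57.4612 cont=56.6484 V=57.4612[EX]; j=2 S=116.7862 intr=40.6238 cont=39.8110 V=40.6238[EX]; j=3 S=136.4600 intr=20.9500 cont=20.1372 V=20.9500[EX]; j=4 S=159.4481 intr=0.0000 cont=4.7895 V=4.7895[hold]; j=5 S=186.3087 intr=0.0000 cont=0.0000 V=0.0000[hold]; j=6 S=217.6943 intr=0.0000 cont=0.0000 V=0.0000[hold]  S*(6)=136.4600
k=5: j=0 S=92.4636 intr=64.9464 cont=64.1336 V=64.9464[EX]; j=1 S=108.0400 intr=49.3700 cont=48.5572 V=49.3700[EX]; j=2 S=126.2404 intr=31.1696 cont=30.3568 V=31.1696[EX]; j=3 S=147.5069 intr=9.9031 cont=12.5805 V=12.5805[hold]; j=4 S=172.3559 intr=0.0000 cont=2.3164 V=2.3164[hold]; j=5 S=201.3910 intr=0.0000 cont=0.0000 V=0.0000[hold]  S*(5)=126.2404
k=4: j=0 S=99.9488 intr=57.4612 cont=56.6484 V=57.4612[EX]; j=1 S=116.7862 intr=40.6238 cont=39.8110 V=40.6238[EX]; j=2 S=136.4600 intr=20.9500 cont=21.5059 V=21.5059[hold]; j=3 S=159.4481 intr=0.0000 cont=7.2685 V=7.2685[hold]; j=4 S=186.3087 intr=0.0000 cont=1.1203 V=1.1203[hold]  S*(4)=116.7862
k=3: j=0 S=108.0400 intr=49.3700 cont=48.5572 V=49.3700[EX]; j=1 S=126.2404 intr=31.1696 cont=30.6409 V=31.1696[EX]; j=2 S=147.5069 intr=9.9031 cont=14.1167 V=14.1167[hold]; j=3 S=172.3559 intr=0.0000 cont=4.0880 V=4.0880[hold]  S*(3)=126.2404
k=2: j=0 S=116.7862 intr=40.6238 cont=39.8110 V=40.6238[EX]; j=1 S=136.4600 intr=20.9500 cont=22.2911 V=22.2911[hold]; j=2 S=159.4481 intr=0.0000 cont=8.9171 V=8.9171[hold]  S*(2)=116.7862
k=1: j=0 S=126.2404 intr=31.1696 cont=31.0423 V=31.1696[EX]; j=1 S=147.5069 intr=9.9031 cont=15.3392 V=15.3392[hold]  S*(1)=126.2404
k=0: j=0 S=136.4600 intr=20.9500 cont=22.9161 V=22.9161[hold]  S*(0)=-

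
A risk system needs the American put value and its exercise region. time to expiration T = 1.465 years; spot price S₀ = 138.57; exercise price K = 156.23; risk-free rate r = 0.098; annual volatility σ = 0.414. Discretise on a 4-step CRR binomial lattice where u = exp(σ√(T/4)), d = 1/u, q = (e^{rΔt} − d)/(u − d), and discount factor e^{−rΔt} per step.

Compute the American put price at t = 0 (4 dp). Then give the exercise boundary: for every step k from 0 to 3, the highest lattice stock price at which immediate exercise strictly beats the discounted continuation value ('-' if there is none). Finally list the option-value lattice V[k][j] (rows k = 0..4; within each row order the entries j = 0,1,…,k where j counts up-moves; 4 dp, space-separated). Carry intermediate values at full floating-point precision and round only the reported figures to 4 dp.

price = 30.1032
boundary = - 107.8594 83.9551 107.8594
tree:
30.1032
48.3706 14.7001
72.2749 26.9800 3.9487
90.8815 48.3706 8.3507 0.0000
105.3644 72.2749 17.6600 0.0000 0.0000

Δt=0.36625, u=1.28473, d=0.77837, q=0.50986, disc=e^(-rΔt)=0.96474
k=4 terminal: V=max(K-S,0) → 105.3644 72.2749 17.6600 0.0000 0.0000
k=3: j=0 S=65.3485 intr=90.8815 cont=85.3734 V=90.8815[EX]; j=1 S=107.8594 intr=48.3706 cont=42.8625 V=48.3706[EX]; j=2 S=178.0247 intr=0.0000 cont=8.3507 V=8.3507[hold]; j=3 S=293.8345 intr=0.0000 cont=0.0000 V=0.0000[hold]  S*(3)=107.8594
k=2: j=0 S=83.9551 intr=72.2749 cont=66.7669 V=72.2749[EX]; j=1 S=138.5700 intr=17.6600 cont=26.9800 V=26.9800[hold]; j=2 S=228.7134 intr=0.0000 cont=3.9487 V=3.9487[hold]  S*(2)=83.9551
k=1: j=0 S=107.8594 intr=48.3706 cont=47.4469 V=48.3706[EX]; j=1 S=178.0247 intr=0.0000 cont=14.7001 V=14.7001[hold]  S*(1)=107.8594
k=0: j=0 S=138.5700 intr=17.6600 cont=30.1032 V=30.1032[hold]  S*(0)=-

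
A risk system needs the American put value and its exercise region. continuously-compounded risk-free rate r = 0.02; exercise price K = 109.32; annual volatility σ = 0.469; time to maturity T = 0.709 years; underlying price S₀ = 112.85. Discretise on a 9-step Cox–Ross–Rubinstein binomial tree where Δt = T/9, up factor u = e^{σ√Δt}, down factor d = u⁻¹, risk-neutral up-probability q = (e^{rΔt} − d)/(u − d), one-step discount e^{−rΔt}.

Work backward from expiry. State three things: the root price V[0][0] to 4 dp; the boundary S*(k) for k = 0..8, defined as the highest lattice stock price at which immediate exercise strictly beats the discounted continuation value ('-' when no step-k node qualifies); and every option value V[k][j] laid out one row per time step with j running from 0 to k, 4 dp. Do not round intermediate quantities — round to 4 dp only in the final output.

Δt=0.07878  u=1.14069  d=0.87666  q=0.47311  discount=0.99843
step 9 (expiry): payoffs max(K−S,0) = 74.8070 64.4124 50.8871 33.2882 10.3889 0.0000 0.0000 0.0000 0.0000 0.0000
step 8: (k=8,j=0): S=39.3687, (K−S)⁺=69.9513, hold=69.7792 ⇒ V=69.9513 exercise | (k=8,j=1): S=51.2258, (K−S)⁺=58.0942, hold=57.9221 ⇒ V=58.0942 exercise | (k=8,j=2): S=66.6540, (K−S)⁺=42.6660, hold=42.4939 ⇒ V=42.6660 exercise | (k=8,j=3): S=86.7289, (K−S)⁺=22.5911, hold=22.4190 ⇒ V=22.5911 exercise | (k=8,j=4): S=112.8500, (K−S)⁺=0.0000, hold=5.4652 ⇒ V=5.4652 continue | (k=8,j=5): S=146.8382, (K−S)⁺=0.0000, hold=0.0000 ⇒ V=0.0000 continue | (k=8,j=6): S=191.0631, (K−S)⁺=0.0000, hold=0.0000 ⇒ V=0.0000 continue | (k=8,j=7): S=248.6076, (K−S)⁺=0.0000, hold=0.0000 ⇒ V=0.0000 continue | (k=8,j=8): S=323.4833, (K−S)⁺=0.0000, hold=0.0000 ⇒ V=0.0000 continue  boundary S*=86.7289
step 7: (k=7,j=0): S=44.9076, (K−S)⁺=64.4124, hold=64.2403 ⇒ V=64.4124 exercise | (k=7,j=1): S=58.4329, (K−S)⁺=50.8871, hold=50.7150 ⇒ V=50.8871 exercise | (k=7,j=2): S=76.0318, (K−S)⁺=33.2882, hold=33.1161 ⇒ V=33.2882 exercise | (k=7,j=3): S=98.9311, (K−S)⁺=10.3889, hold=14.4658 ⇒ V=14.4658 continue | (k=7,j=4): S=128.7272, (K−S)⁺=0.0000, hold=2.8750 ⇒ V=2.8750 continue | (k=7,j=5): S=167.4973, (K−S)⁺=0.0000, hold=0.0000 ⇒ V=0.0000 continue | (k=7,j=6): S=217.9443, (K−S)⁺=0.0000, hold=0.0000 ⇒ V=0.0000 continue | (k=7,j=7): S=283.5849, (K−S)⁺=0.0000, hold=0.0000 ⇒ V=0.0000 continue  boundary S*=76.0318
step 6: (k=6,j=0): S=51.2258, (K−S)⁺=58.0942, hold=57.9221 ⇒ V=58.0942 exercise | (k=6,j=1): S=66.6540, (K−S)⁺=42.6660, hold=42.4939 ⇒ V=42.6660 exercise | (k=6,j=2): S=86.7289, (K−S)⁺=22.5911, hold=24.3448 ⇒ V=24.3448 continue | (k=6,j=3): S=112.8500, (K−S)⁺=0.0000, hold=8.9680 ⇒ V=8.9680 continue | (k=6,j=4): S=146.8382, (K−S)⁺=0.0000, hold=1.5124 ⇒ V=1.5124 continue | (k=6,j=5): S=191.0631, (K−S)⁺=0.0000, hold=0.0000 ⇒ V=0.0000 continue | (k=6,j=6): S=248.6076, (K−S)⁺=0.0000, hold=0.0000 ⇒ V=0.0000 continue  boundary S*=66.6540
step 5: (k=5,j=0): S=58.4329, (K−S)⁺=50.8871, hold=50.7150 ⇒ V=50.8871 exercise | (k=5,j=1): S=76.0318, (K−S)⁺=33.2882, hold=33.9445 ⇒ V=33.9445 continue | (k=5,j=2): S=98.9311, (K−S)⁺=10.3889, hold=17.0430 ⇒ V=17.0430 continue | (k=5,j=3): S=128.7272, (K−S)⁺=0.0000, hold=5.4321 ⇒ V=5.4321 continue | (k=5,j=4): S=167.4973, (K−S)⁺=0.0000, hold=0.7956 ⇒ V=0.7956 continue | (k=5,j=5): S=217.9443, (K−S)⁺=0.0000, hold=0.0000 ⇒ V=0.0000 continue  boundary S*=58.4329
step 4: (k=4,j=0): S=66.6540, (K−S)⁺=42.6660, hold=42.8039 ⇒ V=42.8039 continue | (k=4,j=1): S=86.7289, (K−S)⁺=22.5911, hold=25.9074 ⇒ V=25.9074 continue | (k=4,j=2): S=112.8500, (K−S)⁺=0.0000, hold=11.5316 ⇒ V=11.5316 continue | (k=4,j=3): S=146.8382, (K−S)⁺=0.0000, hold=3.2334 ⇒ V=3.2334 continue | (k=4,j=4): S=191.0631, (K−S)⁺=0.0000, hold=0.4185 ⇒ V=0.4185 continue  boundary S*=-
step 3: (k=3,j=0): S=76.0318, (K−S)⁺=33.2882, hold=34.7552 ⇒ V=34.7552 continue | (k=3,j=1): S=98.9311, (K−S)⁺=10.3889, hold=19.0759 ⇒ V=19.0759 continue | (k=3,j=2): S=128.7272, (K−S)⁺=0.0000, hold=7.5937 ⇒ V=7.5937 continue | (k=3,j=3): S=167.4973, (K−S)⁺=0.0000, hold=1.8987 ⇒ V=1.8987 continue  boundary S*=-
step 2: (k=2,j=0): S=86.7289, (K−S)⁺=22.5911, hold=27.2941 ⇒ V=27.2941 continue | (k=2,j=1): S=112.8500, (K−S)⁺=0.0000, hold=13.6221 ⇒ V=13.6221 continue | (k=2,j=2): S=146.8382, (K−S)⁺=0.0000, hold=4.8916 ⇒ V=4.8916 continue  boundary S*=-
step 1: (k=1,j=0): S=98.9311, (K−S)⁺=10.3889, hold=20.7929 ⇒ V=20.7929 continue | (k=1,j=1): S=128.7272, (K−S)⁺=0.0000, hold=9.4767 ⇒ V=9.4767 continue  boundary S*=-
step 0: (k=0,j=0): S=112.8500, (K−S)⁺=0.0000, hold=15.4148 ⇒ V=15.4148 continue  boundary S*=-

price = 15.4148
boundary = - - - - - 58.4329 66.6540 76.0318 86.7289
tree:
15.4148
20.7929 9.4767
27.2941 13.6221 4.8916
34.7552 19.0759 7.5937 1.8987
42.8039 25.9074 11.5316 3.2334 0.4185
50.8871 33.9445 17.0430 5.4321 0.7956 0.0000
58.0942 42.6660 24.3448 8.9680 1.5124 0.0000 0.0000
64.4124 50.8871 33.2882 14.4658 2.8750 0.0000 0.0000 0.0000
69.9513 58.0942 42.6660 22.5911 5.4652 0.0000 0.0000 0.0000 0.0000
74.8070 64.4124 50.8871 33.2882 10.3889 0.0000 0.0000 0.0000 0.0000 0.0000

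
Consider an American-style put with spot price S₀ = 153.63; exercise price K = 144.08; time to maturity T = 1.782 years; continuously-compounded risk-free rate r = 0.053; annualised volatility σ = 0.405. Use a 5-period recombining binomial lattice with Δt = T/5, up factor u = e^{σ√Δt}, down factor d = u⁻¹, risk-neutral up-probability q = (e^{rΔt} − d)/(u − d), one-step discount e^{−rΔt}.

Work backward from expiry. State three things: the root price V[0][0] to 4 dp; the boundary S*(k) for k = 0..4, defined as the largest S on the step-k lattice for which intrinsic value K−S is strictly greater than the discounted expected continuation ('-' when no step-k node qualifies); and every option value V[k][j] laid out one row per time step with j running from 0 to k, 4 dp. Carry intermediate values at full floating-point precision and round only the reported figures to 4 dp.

params: Δt=0.35640 u=1.27352 d=0.78523 q=0.47890 e^(-rΔt)=0.98129
t_5 payoffs: 98.2180 69.6989 23.4455 0.0000 0.0000 0.0000
t_4: node(4,0) S=58.4060 payoff=85.6740 vs cont=82.9779 → 85.6740 [stop]  node(4,1) S=94.7255 payoff=49.3545 vs cont=46.6585 → 49.3545 [stop]  node(4,2) S=153.6300 payoff=0.0000 vs cont=11.9889 → 11.9889 [wait]  node(4,3) S=249.1639 payoff=0.0000 vs cont=0.0000 → 0.0000 [wait]  node(4,4) S=404.1051 payoff=0.0000 vs cont=0.0000 → 0.0000 [wait]  ⇒ S*(4)=94.7255
t_3: node(3,0) S=74.3811 payoff=69.6989 vs cont=67.0029 → 69.6989 [stop]  node(3,1) S=120.6345 payoff=23.4455 vs cont=30.8714 → 30.8714 [wait]  node(3,2) S=195.6503 payoff=0.0000 vs cont=6.1305 → 6.1305 [wait]  node(3,3) S=317.3144 payoff=0.0000 vs cont=0.0000 → 0.0000 [wait]  ⇒ S*(3)=74.3811
t_2: node(2,0) S=94.7255 payoff=49.3545 vs cont=50.1482 → 50.1482 [wait]  node(2,1) S=153.6300 payoff=0.0000 vs cont=18.6671 → 18.6671 [wait]  node(2,2) S=249.1639 payoff=0.0000 vs cont=3.1348 → 3.1348 [wait]  ⇒ S*(2)=-
t_1: node(1,0) S=120.6345 payoff=23.4455 vs cont=34.4156 → 34.4156 [wait]  node(1,1) S=195.6503 payoff=0.0000 vs cont=11.0186 → 11.0186 [wait]  ⇒ S*(1)=-
t_0: node(0,0) S=153.6300 payoff=0.0000 vs cont=22.7765 → 22.7765 [wait]  ⇒ S*(0)=-

price = 22.7765
boundary = - - - 74.3811 94.7255
tree:
22.7765
34.4156 11.0186
50.1482 18.6671 3.1348
69.6989 30.8714 6.1305 0.0000
85.6740 49.3545 11.9889 0.0000 0.0000
98.2180 69.6989 23.4455 0.0000 0.0000 0.0000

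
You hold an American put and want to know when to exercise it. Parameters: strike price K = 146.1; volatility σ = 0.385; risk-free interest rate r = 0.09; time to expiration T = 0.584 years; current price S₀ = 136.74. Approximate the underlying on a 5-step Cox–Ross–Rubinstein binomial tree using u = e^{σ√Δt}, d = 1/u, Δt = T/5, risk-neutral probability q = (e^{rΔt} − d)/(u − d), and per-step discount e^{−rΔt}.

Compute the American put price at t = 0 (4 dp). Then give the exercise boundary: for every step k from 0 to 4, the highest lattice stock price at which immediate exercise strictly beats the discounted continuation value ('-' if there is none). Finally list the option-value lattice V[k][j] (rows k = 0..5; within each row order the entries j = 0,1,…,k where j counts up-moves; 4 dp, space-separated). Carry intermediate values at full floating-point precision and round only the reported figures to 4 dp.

price = 18.3515
boundary = - - 105.1014 92.1436 105.1014
tree:
18.3515
28.0274 9.3324
40.9986 16.0081 3.0405
53.9564 26.4100 6.2349 0.0000
65.3167 40.9986 12.7855 0.0000 0.0000
75.2763 53.9564 26.2185 0.0000 0.0000 0.0000

params: Δt=0.11680 u=1.14063 d=0.87671 q=0.50719 e^(-rΔt)=0.98954
t_5 payoffs: 75.2763 53.9564 26.2185 0.0000 0.0000 0.0000
t_4: node(4,0) S=80.7833 payoff=65.3167 vs cont=63.7889 → 65.3167 [stop]  node(4,1) S=105.1014 payoff=40.9986 vs cont=39.4708 → 40.9986 [stop]  node(4,2) S=136.7400 payoff=9.3600 vs cont=12.7855 → 12.7855 [wait]  node(4,3) S=177.9027 payoff=0.0000 vs cont=0.0000 → 0.0000 [wait]  node(4,4) S=231.4565 payoff=0.0000 vs cont=0.0000 → 0.0000 [wait]  ⇒ S*(4)=105.1014
t_3: node(3,0) S=92.1436 payoff=53.9564 vs cont=52.4286 → 53.9564 [stop]  node(3,1) S=119.8815 payoff=26.2185 vs cont=26.4100 → 26.4100 [wait]  node(3,2) S=155.9693 payoff=0.0000 vs cont=6.2349 → 6.2349 [wait]  node(3,3) S=202.9205 payoff=0.0000 vs cont=0.0000 → 0.0000 [wait]  ⇒ S*(3)=92.1436
t_2: node(2,0) S=105.1014 payoff=40.9986 vs cont=39.5669 → 40.9986 [stop]  node(2,1) S=136.7400 payoff=9.3600 vs cont=16.0081 → 16.0081 [wait]  node(2,2) S=177.9027 payoff=0.0000 vs cont=3.0405 → 3.0405 [wait]  ⇒ S*(2)=105.1014
t_1: node(1,0) S=119.8815 payoff=26.2185 vs cont=28.0274 → 28.0274 [wait]  node(1,1) S=155.9693 payoff=0.0000 vs cont=9.3324 → 9.3324 [wait]  ⇒ S*(1)=-
t_0: node(0,0) S=136.7400 payoff=9.3600 vs cont=18.3515 → 18.3515 [wait]  ⇒ S*(0)=-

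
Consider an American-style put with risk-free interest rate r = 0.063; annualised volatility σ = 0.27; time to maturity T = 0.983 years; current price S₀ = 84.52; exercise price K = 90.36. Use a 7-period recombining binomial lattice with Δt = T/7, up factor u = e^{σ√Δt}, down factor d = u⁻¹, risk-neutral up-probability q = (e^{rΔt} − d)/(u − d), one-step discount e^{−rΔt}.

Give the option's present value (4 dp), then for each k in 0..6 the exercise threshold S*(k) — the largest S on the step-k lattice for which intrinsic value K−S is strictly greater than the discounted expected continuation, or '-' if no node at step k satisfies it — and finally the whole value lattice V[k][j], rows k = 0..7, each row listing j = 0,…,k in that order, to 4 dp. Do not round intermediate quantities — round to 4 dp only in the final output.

Δt=0.14043  u=1.10647  d=0.90377  q=0.51857  discount=0.99119
step 7 (expiry): payoffs max(K−S,0) = 48.7337 39.3974 27.9672 13.9733 0.0000 0.0000 0.0000 0.0000
step 6: (k=6,j=0): S=46.0585, (K−S)⁺=44.3015, hold=43.5056 ⇒ V=44.3015 exercise | (k=6,j=1): S=56.3888, (K−S)⁺=33.9712, hold=33.1753 ⇒ V=33.9712 exercise | (k=6,j=2): S=69.0361, (K−S)⁺=21.3239, hold=20.5280 ⇒ V=21.3239 exercise | (k=6,j=3): S=84.5200, (K−S)⁺=5.8400, hold=6.6680 ⇒ V=6.6680 continue | (k=6,j=4): S=103.4767, (K−S)⁺=0.0000, hold=0.0000 ⇒ V=0.0000 continue | (k=6,j=5): S=126.6852, (K−S)⁺=0.0000, hold=0.0000 ⇒ V=0.0000 continue | (k=6,j=6): S=155.0990, (K−S)⁺=0.0000, hold=0.0000 ⇒ V=0.0000 continue  boundary S*=69.0361
step 5: (k=5,j=0): S=50.9626, (K−S)⁺=39.3974, hold=38.6015 ⇒ V=39.3974 exercise | (k=5,j=1): S=62.3928, (K−S)⁺=27.9672, hold=27.1713 ⇒ V=27.9672 exercise | (k=5,j=2): S=76.3867, (K−S)⁺=13.9733, hold=13.6030 ⇒ V=13.9733 exercise | (k=5,j=3): S=93.5193, (K−S)⁺=0.0000, hold=3.1819 ⇒ V=3.1819 continue | (k=5,j=4): S=114.4944, (K−S)⁺=0.0000, hold=0.0000 ⇒ V=0.0000 continue | (k=5,j=5): S=140.1740, (K−S)⁺=0.0000, hold=0.0000 ⇒ V=0.0000 continue  boundary S*=76.3867
step 4: (k=4,j=0): S=56.3888, (K−S)⁺=33.9712, hold=33.1753 ⇒ V=33.9712 exercise | (k=4,j=1): S=69.0361, (K−S)⁺=21.3239, hold=20.5280 ⇒ V=21.3239 exercise | (k=4,j=2): S=84.5200, (K−S)⁺=5.8400, hold=8.3035 ⇒ V=8.3035 continue | (k=4,j=3): S=103.4767, (K−S)⁺=0.0000, hold=1.5184 ⇒ V=1.5184 continue | (k=4,j=4): S=126.6852, (K−S)⁺=0.0000, hold=0.0000 ⇒ V=0.0000 continue  boundary S*=69.0361
step 3: (k=3,j=0): S=62.3928, (K−S)⁺=27.9672, hold=27.1713 ⇒ V=27.9672 exercise | (k=3,j=1): S=76.3867, (K−S)⁺=13.9733, hold=14.4436 ⇒ V=14.4436 continue | (k=3,j=2): S=93.5193, (K−S)⁺=0.0000, hold=4.7428 ⇒ V=4.7428 continue | (k=3,j=3): S=114.4944, (K−S)⁺=0.0000, hold=0.7246 ⇒ V=0.7246 continue  boundary S*=62.3928
step 2: (k=2,j=0): S=69.0361, (K−S)⁺=21.3239, hold=20.7697 ⇒ V=21.3239 exercise | (k=2,j=1): S=84.5200, (K−S)⁺=5.8400, hold=9.3302 ⇒ V=9.3302 continue | (k=2,j=2): S=103.4767, (K−S)⁺=0.0000, hold=2.6357 ⇒ V=2.6357 continue  boundary S*=69.0361
step 1: (k=1,j=0): S=76.3867, (K−S)⁺=13.9733, hold=14.9713 ⇒ V=14.9713 continue | (k=1,j=1): S=93.5193, (K−S)⁺=0.0000, hold=5.8070 ⇒ V=5.8070 continue  boundary S*=-
step 0: (k=0,j=0): S=84.5200, (K−S)⁺=5.8400, hold=10.1290 ⇒ V=10.1290 continue  boundary S*=-

price = 10.1290
boundary = - - 69.0361 62.3928 69.0361 76.3867 69.0361
tree:
10.1290
14.9713 5.8070
21.3239 9.3302 2.6357
27.9672 14.4436 4.7428 0.7246
33.9712 21.3239 8.3035 1.5184 0.0000
39.3974 27.9672 13.9733 3.1819 0.0000 0.0000
44.3015 33.9712 21.3239 6.6680 0.0000 0.0000 0.0000
48.7337 39.3974 27.9672 13.9733 0.0000 0.0000 0.0000 0.0000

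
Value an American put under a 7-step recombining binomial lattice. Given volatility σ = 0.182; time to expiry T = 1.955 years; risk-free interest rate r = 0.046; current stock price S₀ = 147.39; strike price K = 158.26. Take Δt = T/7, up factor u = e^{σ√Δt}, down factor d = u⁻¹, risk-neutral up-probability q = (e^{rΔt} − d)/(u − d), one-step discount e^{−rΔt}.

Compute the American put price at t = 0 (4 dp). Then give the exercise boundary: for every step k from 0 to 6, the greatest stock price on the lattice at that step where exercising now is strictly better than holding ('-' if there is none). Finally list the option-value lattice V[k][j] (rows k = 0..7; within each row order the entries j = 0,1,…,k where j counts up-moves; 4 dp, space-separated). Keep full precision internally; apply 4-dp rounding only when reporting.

price = 15.8000
boundary = - - 121.5976 133.8741 121.5976 133.8741 121.5976
tree:
15.8000
24.5517 8.8131
36.6624 14.9472 3.8622
47.8131 24.3859 7.3620 1.0096
57.9413 36.6624 13.6604 2.2382 0.0000
67.1407 47.8131 24.3859 4.9619 0.0000 0.0000
75.4965 57.9413 36.6624 11.0000 0.0000 0.0000 0.0000
83.0860 67.1407 47.8131 24.3859 0.0000 0.0000 0.0000 0.0000

Δt=0.27929, u=1.10096, d=0.90830, q=0.54309, disc=e^(-rΔt)=0.98724
k=7 terminal: V=max(K-S,0) → 83.0860 67.1407 47.8131 24.3859 0.0000 0.0000 0.0000 0.0000
k=6: j=0 S=82.7635 intr=75.4965 cont=73.4763 V=75.4965[EX]; j=1 S=100.3187 intr=57.9413 cont=55.9211 V=57.9413[EX]; j=2 S=121.5976 intr=36.6624 cont=34.6422 V=36.6624[EX]; j=3 S=147.3900 intr=10.8700 cont=11.0000 V=11.0000[hold]; j=4 S=178.6533 intr=0.0000 cont=0.0000 V=0.0000[hold]; j=5 S=216.5479 intr=0.0000 cont=0.0000 V=0.0000[hold]; j=6 S=262.4805 intr=0.0000 cont=0.0000 V=0.0000[hold]  S*(6)=121.5976
k=5: j=0 S=91.1193 intr=67.1407 cont=65.1205 V=67.1407[EX]; j=1 S=110.4469 intr=47.8131 cont=45.7929 V=47.8131[EX]; j=2 S=133.8741 intr=24.3859 cont=22.4355 V=24.3859[EX]; j=3 S=162.2705 intr=0.0000 cont=4.9619 V=4.9619[hold]; j=4 S=196.6901 intr=0.0000 cont=0.0000 V=0.0000[hold]; j=5 S=238.4106 intr=0.0000 cont=0.0000 V=0.0000[hold]  S*(5)=133.8741
k=4: j=0 S=100.3187 intr=57.9413 cont=55.9211 V=57.9413[EX]; j=1 S=121.5976 intr=36.6624 cont=34.6422 V=36.6624[EX]; j=2 S=147.3900 intr=10.8700 cont=13.6604 V=13.6604[hold]; j=3 S=178.6533 intr=0.0000 cont=2.2382 V=2.2382[hold]; j=4 S=216.5479 intr=0.0000 cont=0.0000 V=0.0000[hold]  S*(4)=121.5976
k=3: j=0 S=110.4469 intr=47.8131 cont=45.7929 V=47.8131[EX]; j=1 S=133.8741 intr=24.3859 cont=23.8618 V=24.3859[EX]; j=2 S=162.2705 intr=0.0000 cont=7.3620 V=7.3620[hold]; j=3 S=196.6901 intr=0.0000 cont=1.0096 V=1.0096[hold]  S*(3)=133.8741
k=2: j=0 S=121.5976 intr=36.6624 cont=34.6422 V=36.6624[EX]; j=1 S=147.3900 intr=10.8700 cont=14.9472 V=14.9472[hold]; j=2 S=178.6533 intr=0.0000 cont=3.8622 V=3.8622[hold]  S*(2)=121.5976
k=1: j=0 S=133.8741 intr=24.3859 cont=24.5517 V=24.5517[hold]; j=1 S=162.2705 intr=0.0000 cont=8.8131 V=8.8131[hold]  S*(1)=-
k=0: j=0 S=147.3900 intr=10.8700 cont=15.8000 V=15.8000[hold]  S*(0)=-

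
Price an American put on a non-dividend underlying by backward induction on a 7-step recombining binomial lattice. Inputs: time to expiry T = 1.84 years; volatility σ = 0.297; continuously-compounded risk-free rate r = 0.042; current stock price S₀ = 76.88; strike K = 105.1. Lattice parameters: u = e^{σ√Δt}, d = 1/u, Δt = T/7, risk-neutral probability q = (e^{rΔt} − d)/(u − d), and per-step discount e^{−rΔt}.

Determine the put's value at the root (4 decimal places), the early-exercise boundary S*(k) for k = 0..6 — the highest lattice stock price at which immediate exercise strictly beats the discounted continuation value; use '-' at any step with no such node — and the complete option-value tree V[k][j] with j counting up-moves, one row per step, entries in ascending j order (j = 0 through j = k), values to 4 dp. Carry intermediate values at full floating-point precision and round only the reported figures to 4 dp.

Δt=0.26286  u=1.16448  d=0.85876  q=0.49832  discount=0.98902
step 7 (expiry): payoffs max(K−S,0) = 78.6210 69.1944 56.4119 39.0789 15.5751 0.0000 0.0000 0.0000
step 6: (k=6,j=0): S=30.8341, (K−S)⁺=74.2659, hold=73.1120 ⇒ V=74.2659 exercise | (k=6,j=1): S=41.8111, (K−S)⁺=63.2889, hold=62.1349 ⇒ V=63.2889 exercise | (k=6,j=2): S=56.6960, (K−S)⁺=48.4040, hold=47.2500 ⇒ V=48.4040 exercise | (k=6,j=3): S=76.8800, (K−S)⁺=28.2200, hold=27.0661 ⇒ V=28.2200 exercise | (k=6,j=4): S=104.2495, (K−S)⁺=0.8505, hold=7.7280 ⇒ V=7.7280 continue | (k=6,j=5): S=141.3626, (K−S)⁺=0.0000, hold=0.0000 ⇒ V=0.0000 continue | (k=6,j=6): S=191.6882, (K−S)⁺=0.0000, hold=0.0000 ⇒ V=0.0000 continue  boundary S*=76.8800
step 5: (k=5,j=0): S=35.9056, (K−S)⁺=69.1944, hold=68.0405 ⇒ V=69.1944 exercise | (k=5,j=1): S=48.6881, (K−S)⁺=56.4119, hold=55.2580 ⇒ V=56.4119 exercise | (k=5,j=2): S=66.0211, (K−S)⁺=39.0789, hold=37.9249 ⇒ V=39.0789 exercise | (k=5,j=3): S=89.5249, (K−S)⁺=15.5751, hold=17.8108 ⇒ V=17.8108 continue | (k=5,j=4): S=121.3960, (K−S)⁺=0.0000, hold=3.8344 ⇒ V=3.8344 continue | (k=5,j=5): S=164.6133, (K−S)⁺=0.0000, hold=0.0000 ⇒ V=0.0000 continue  boundary S*=66.0211
step 4: (k=4,j=0): S=41.8111, (K−S)⁺=63.2889, hold=62.1349 ⇒ V=63.2889 exercise | (k=4,j=1): S=56.6960, (K−S)⁺=48.4040, hold=47.2500 ⇒ V=48.4040 exercise | (k=4,j=2): S=76.8800, (K−S)⁺=28.2200, hold=28.1679 ⇒ V=28.2200 exercise | (k=4,j=3): S=104.2495, (K−S)⁺=0.8505, hold=10.7270 ⇒ V=10.7270 continue | (k=4,j=4): S=141.3626, (K−S)⁺=0.0000, hold=1.9025 ⇒ V=1.9025 continue  boundary S*=76.8800
step 3: (k=3,j=0): S=48.6881, (K−S)⁺=56.4119, hold=55.2580 ⇒ V=56.4119 exercise | (k=3,j=1): S=66.0211, (K−S)⁺=39.0789, hold=37.9249 ⇒ V=39.0789 exercise | (k=3,j=2): S=89.5249, (K−S)⁺=15.5751, hold=19.2888 ⇒ V=19.2888 continue | (k=3,j=3): S=121.3960, (K−S)⁺=0.0000, hold=6.2601 ⇒ V=6.2601 continue  boundary S*=66.0211
step 2: (k=2,j=0): S=56.6960, (K−S)⁺=48.4040, hold=47.2500 ⇒ V=48.4040 exercise | (k=2,j=1): S=76.8800, (K−S)⁺=28.2200, hold=28.8964 ⇒ V=28.8964 continue | (k=2,j=2): S=104.2495, (K−S)⁺=0.8505, hold=12.6559 ⇒ V=12.6559 continue  boundary S*=56.6960
step 1: (k=1,j=0): S=66.0211, (K−S)⁺=39.0789, hold=38.2583 ⇒ V=39.0789 exercise | (k=1,j=1): S=89.5249, (K−S)⁺=15.5751, hold=20.5751 ⇒ V=20.5751 continue  boundary S*=66.0211
step 0: (k=0,j=0): S=76.8800, (K−S)⁺=28.2200, hold=29.5303 ⇒ V=29.5303 continue  boundary S*=-

price = 29.5303
boundary = - 66.0211 56.6960 66.0211 76.8800 66.0211 76.8800
tree:
29.5303
39.0789 20.5751
48.4040 28.8964 12.6559
56.4119 39.0789 19.2888 6.2601
63.2889 48.4040 28.2200 10.7270 1.9025
69.1944 56.4119 39.0789 17.8108 3.8344 0.0000
74.2659 63.2889 48.4040 28.2200 7.7280 0.0000 0.0000
78.6210 69.1944 56.4119 39.0789 15.5751 0.0000 0.0000 0.0000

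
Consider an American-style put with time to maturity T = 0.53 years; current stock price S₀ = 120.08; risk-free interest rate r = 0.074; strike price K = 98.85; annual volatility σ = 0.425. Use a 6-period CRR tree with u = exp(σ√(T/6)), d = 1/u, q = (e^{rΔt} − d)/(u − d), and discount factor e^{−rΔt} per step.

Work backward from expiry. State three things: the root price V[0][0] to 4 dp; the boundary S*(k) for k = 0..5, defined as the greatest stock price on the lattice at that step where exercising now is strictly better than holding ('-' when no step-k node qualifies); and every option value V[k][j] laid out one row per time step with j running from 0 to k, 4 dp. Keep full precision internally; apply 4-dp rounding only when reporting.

price = 4.6204
boundary = - - - - 72.4504 82.2050
tree:
4.6204
7.4790 1.7578
11.8066 3.1518 0.3552
18.0443 5.5829 0.7070 0.0000
26.3996 9.7376 1.4074 0.0000 0.0000
34.9967 16.6450 2.8016 0.0000 0.0000 0.0000
42.5736 26.3996 5.5770 0.0000 0.0000 0.0000 0.0000

Δt=0.08833, u=1.13464, d=0.88134, q=0.49435, disc=e^(-rΔt)=0.99348
k=6 terminal: V=max(K-S,0) → 42.5736 26.3996 5.5770 0.0000 0.0000 0.0000 0.0000
k=5: j=0 S=63.8533 intr=34.9967 cont=34.3526 V=34.9967[EX]; j=1 S=82.2050 intr=16.6450 cont=16.0009 V=16.6450[EX]; j=2 S=105.8311 intr=0.0000 cont=2.8016 V=2.8016[hold]; j=3 S=136.2474 intr=0.0000 cont=0.0000 V=0.0000[hold]; j=4 S=175.4054 intr=0.0000 cont=0.0000 V=0.0000[hold]; j=5 S=225.8177 intr=0.0000 cont=0.0000 V=0.0000[hold]  S*(5)=82.2050
k=4: j=0 S=72.4504 intr=26.3996 cont=25.7555 V=26.3996[EX]; j=1 S=93.2730 intr=5.5770 cont=9.7376 V=9.7376[hold]; j=2 S=120.0800 intr=0.0000 cont=1.4074 V=1.4074[hold]; j=3 S=154.5915 intr=0.0000 cont=0.0000 V=0.0000[hold]; j=4 S=199.0217 intr=0.0000 cont=0.0000 V=0.0000[hold]  S*(4)=72.4504
k=3: j=0 S=82.2050 intr=16.6450 cont=18.0443 V=18.0443[hold]; j=1 S=105.8311 intr=0.0000 cont=5.5829 V=5.5829[hold]; j=2 S=136.2474 intr=0.0000 cont=0.7070 V=0.7070[hold]; j=3 S=175.4054 intr=0.0000 cont=0.0000 V=0.0000[hold]  S*(3)=-
k=2: j=0 S=93.2730 intr=5.5770 cont=11.8066 V=11.8066[hold]; j=1 S=120.0800 intr=0.0000 cont=3.1518 V=3.1518[hold]; j=2 S=154.5915 intr=0.0000 cont=0.3552 V=0.3552[hold]  S*(2)=-
k=1: j=0 S=105.8311 intr=0.0000 cont=7.4790 V=7.4790[hold]; j=1 S=136.2474 intr=0.0000 cont=1.7578 V=1.7578[hold]  S*(1)=-
k=0: j=0 S=120.0800 intr=0.0000 cont=4.6204 V=4.6204[hold]  S*(0)=-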